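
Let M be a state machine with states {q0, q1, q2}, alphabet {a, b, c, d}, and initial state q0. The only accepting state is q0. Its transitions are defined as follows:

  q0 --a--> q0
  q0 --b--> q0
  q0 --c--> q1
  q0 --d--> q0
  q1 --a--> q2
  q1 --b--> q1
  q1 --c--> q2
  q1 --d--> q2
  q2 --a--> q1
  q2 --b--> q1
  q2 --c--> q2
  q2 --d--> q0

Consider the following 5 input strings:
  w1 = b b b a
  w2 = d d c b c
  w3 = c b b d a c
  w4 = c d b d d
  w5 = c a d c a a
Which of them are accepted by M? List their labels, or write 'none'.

w1: q0 → q0 → q0 → q0 → q0  → end q0, accepted
w2: q0 → q0 → q0 → q1 → q1 → q2  → end q2, rejected
w3: q0 → q1 → q1 → q1 → q2 → q1 → q2  → end q2, rejected
w4: q0 → q1 → q2 → q1 → q2 → q0  → end q0, accepted
w5: q0 → q1 → q2 → q0 → q1 → q2 → q1  → end q1, rejected

w1, w4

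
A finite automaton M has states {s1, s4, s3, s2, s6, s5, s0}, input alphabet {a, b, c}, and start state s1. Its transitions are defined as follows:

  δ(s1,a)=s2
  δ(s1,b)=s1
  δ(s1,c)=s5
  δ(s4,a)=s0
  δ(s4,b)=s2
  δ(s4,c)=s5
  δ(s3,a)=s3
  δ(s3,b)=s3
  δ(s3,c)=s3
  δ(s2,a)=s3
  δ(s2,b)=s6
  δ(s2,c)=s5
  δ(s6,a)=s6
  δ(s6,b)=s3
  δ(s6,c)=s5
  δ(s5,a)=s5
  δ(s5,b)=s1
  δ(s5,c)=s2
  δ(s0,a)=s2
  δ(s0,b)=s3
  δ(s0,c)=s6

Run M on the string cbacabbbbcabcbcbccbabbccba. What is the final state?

Trace: s1 -c-> s5 -b-> s1 -a-> s2 -c-> s5 -a-> s5 -b-> s1 -b-> s1 -b-> s1 -b-> s1 -c-> s5 -a-> s5 -b-> s1 -c-> s5 -b-> s1 -c-> s5 -b-> s1 -c-> s5 -c-> s2 -b-> s6 -a-> s6 -b-> s3 -b-> s3 -c-> s3 -c-> s3 -b-> s3 -a-> s3

s3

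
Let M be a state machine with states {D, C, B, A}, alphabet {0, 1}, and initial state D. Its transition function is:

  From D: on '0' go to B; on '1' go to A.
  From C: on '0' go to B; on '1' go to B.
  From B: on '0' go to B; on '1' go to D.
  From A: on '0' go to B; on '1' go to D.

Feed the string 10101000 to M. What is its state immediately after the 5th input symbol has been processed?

Trace: D -1-> A -0-> B -1-> D -0-> B -1-> D
After 5 symbols: D.

D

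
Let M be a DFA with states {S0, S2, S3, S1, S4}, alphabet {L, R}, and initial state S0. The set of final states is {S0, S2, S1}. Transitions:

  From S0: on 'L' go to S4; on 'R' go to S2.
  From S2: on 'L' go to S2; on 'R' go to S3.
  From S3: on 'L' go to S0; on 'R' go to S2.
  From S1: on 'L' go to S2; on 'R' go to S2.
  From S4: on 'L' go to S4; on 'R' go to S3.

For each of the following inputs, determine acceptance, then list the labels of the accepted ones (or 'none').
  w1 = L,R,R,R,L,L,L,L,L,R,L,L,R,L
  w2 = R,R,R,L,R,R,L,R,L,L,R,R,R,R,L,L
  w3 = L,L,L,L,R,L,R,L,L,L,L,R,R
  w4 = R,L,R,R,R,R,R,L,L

w1:
  start at S0
  read 'L': S0 → S4
  read 'R': S4 → S3
  read 'R': S3 → S2
  read 'R': S2 → S3
  read 'L': S3 → S0
  read 'L': S0 → S4
  read 'L': S4 → S4
  read 'L': S4 → S4
  read 'L': S4 → S4
  read 'R': S4 → S3
  read 'L': S3 → S0
  read 'L': S0 → S4
  read 'R': S4 → S3
  read 'L': S3 → S0
  end S0, accepted
w2:
  start at S0
  read 'R': S0 → S2
  read 'R': S2 → S3
  read 'R': S3 → S2
  read 'L': S2 → S2
  read 'R': S2 → S3
  read 'R': S3 → S2
  read 'L': S2 → S2
  read 'R': S2 → S3
  read 'L': S3 → S0
  read 'L': S0 → S4
  read 'R': S4 → S3
  read 'R': S3 → S2
  read 'R': S2 → S3
  read 'R': S3 → S2
  read 'L': S2 → S2
  read 'L': S2 → S2
  end S2, accepted
w3:
  start at S0
  read 'L': S0 → S4
  read 'L': S4 → S4
  read 'L': S4 → S4
  read 'L': S4 → S4
  read 'R': S4 → S3
  read 'L': S3 → S0
  read 'R': S0 → S2
  read 'L': S2 → S2
  read 'L': S2 → S2
  read 'L': S2 → S2
  read 'L': S2 → S2
  read 'R': S2 → S3
  read 'R': S3 → S2
  end S2, accepted
w4:
  start at S0
  read 'R': S0 → S2
  read 'L': S2 → S2
  read 'R': S2 → S3
  read 'R': S3 → S2
  read 'R': S2 → S3
  read 'R': S3 → S2
  read 'R': S2 → S3
  read 'L': S3 → S0
  read 'L': S0 → S4
  end S4, rejected

w1, w2, w3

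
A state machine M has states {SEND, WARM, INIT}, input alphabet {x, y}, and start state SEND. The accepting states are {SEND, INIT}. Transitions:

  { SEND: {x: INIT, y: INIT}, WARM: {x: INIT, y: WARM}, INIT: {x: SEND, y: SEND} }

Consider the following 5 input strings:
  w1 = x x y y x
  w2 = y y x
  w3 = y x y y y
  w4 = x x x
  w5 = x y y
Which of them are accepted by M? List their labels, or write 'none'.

w1: SEND → INIT → SEND → INIT → SEND → INIT  → end INIT, accepted
w2: SEND → INIT → SEND → INIT  → end INIT, accepted
w3: SEND → INIT → SEND → INIT → SEND → INIT  → end INIT, accepted
w4: SEND → INIT → SEND → INIT  → end INIT, accepted
w5: SEND → INIT → SEND → INIT  → end INIT, accepted

w1, w2, w3, w4, w5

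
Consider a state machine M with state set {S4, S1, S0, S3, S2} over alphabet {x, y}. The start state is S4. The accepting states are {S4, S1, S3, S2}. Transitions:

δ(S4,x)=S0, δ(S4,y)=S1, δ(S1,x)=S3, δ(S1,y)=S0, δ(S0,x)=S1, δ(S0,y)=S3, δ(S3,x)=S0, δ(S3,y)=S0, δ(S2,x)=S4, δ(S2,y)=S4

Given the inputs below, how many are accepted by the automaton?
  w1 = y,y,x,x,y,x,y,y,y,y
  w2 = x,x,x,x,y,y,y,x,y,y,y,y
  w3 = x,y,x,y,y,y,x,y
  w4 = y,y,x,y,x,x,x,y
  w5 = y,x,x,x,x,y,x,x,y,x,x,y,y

w1: S4 → S1 → S0 → S1 → S3 → S0 → S1 → S0 → S3 → S0 → S3  → end S3, accepted
w2: S4 → S0 → S1 → S3 → S0 → S3 → S0 → S3 → S0 → S3 → S0 → S3 → S0  → end S0, rejected
w3: S4 → S0 → S3 → S0 → S3 → S0 → S3 → S0 → S3  → end S3, accepted
w4: S4 → S1 → S0 → S1 → S0 → S1 → S3 → S0 → S3  → end S3, accepted
w5: S4 → S1 → S3 → S0 → S1 → S3 → S0 → S1 → S3 → S0 → S1 → S3 → S0 → S3  → end S3, accepted

4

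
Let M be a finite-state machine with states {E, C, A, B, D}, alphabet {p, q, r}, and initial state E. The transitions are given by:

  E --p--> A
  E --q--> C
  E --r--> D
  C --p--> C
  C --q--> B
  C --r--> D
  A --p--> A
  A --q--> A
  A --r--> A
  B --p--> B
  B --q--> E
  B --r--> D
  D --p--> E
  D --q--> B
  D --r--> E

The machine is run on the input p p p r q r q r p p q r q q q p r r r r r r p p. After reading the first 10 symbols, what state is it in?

Trace: E -p-> A -p-> A -p-> A -r-> A -q-> A -r-> A -q-> A -r-> A -p-> A -p-> A
After 10 symbols: A.

A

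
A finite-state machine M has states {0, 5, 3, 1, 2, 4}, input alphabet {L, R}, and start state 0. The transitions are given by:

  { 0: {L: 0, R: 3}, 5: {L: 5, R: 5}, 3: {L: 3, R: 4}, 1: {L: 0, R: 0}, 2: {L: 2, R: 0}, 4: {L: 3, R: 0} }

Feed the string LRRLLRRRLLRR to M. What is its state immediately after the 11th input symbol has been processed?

0 → 0 → 3 → 4 → 3 → 3 → 4 → 0 → 3 → 3 → 3 → 4
After 11 symbols: 4.

4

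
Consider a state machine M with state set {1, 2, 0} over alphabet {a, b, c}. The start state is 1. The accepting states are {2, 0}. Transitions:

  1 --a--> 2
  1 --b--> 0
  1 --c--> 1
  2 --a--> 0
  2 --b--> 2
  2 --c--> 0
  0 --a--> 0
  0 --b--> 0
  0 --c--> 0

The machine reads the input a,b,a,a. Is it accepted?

Yes

1 → 2 → 2 → 0 → 0
End state 0 is accepting.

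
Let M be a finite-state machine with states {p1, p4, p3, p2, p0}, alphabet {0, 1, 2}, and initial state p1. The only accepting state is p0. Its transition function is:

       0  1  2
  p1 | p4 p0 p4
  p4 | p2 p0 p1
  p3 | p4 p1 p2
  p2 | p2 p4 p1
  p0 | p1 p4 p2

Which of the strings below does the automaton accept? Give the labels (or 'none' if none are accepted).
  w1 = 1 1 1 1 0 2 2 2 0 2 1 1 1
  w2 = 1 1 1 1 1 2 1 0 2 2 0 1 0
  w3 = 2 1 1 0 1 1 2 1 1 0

w1: p1 → p0 → p4 → p0 → p4 → p2 → p1 → p4 → p1 → p4 → p1 → p0 → p4 → p0  → end p0, accepted
w2: p1 → p0 → p4 → p0 → p4 → p0 → p2 → p4 → p2 → p1 → p4 → p2 → p4 → p2  → end p2, rejected
w3: p1 → p4 → p0 → p4 → p2 → p4 → p0 → p2 → p4 → p0 → p1  → end p1, rejected

w1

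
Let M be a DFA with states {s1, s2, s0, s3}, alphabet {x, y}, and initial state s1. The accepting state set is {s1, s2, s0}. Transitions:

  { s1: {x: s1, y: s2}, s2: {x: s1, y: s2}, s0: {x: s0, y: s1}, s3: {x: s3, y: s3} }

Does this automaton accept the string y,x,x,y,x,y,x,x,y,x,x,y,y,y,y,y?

Yes

Trace: s1 -y-> s2 -x-> s1 -x-> s1 -y-> s2 -x-> s1 -y-> s2 -x-> s1 -x-> s1 -y-> s2 -x-> s1 -x-> s1 -y-> s2 -y-> s2 -y-> s2 -y-> s2 -y-> s2
End state s2 is accepting.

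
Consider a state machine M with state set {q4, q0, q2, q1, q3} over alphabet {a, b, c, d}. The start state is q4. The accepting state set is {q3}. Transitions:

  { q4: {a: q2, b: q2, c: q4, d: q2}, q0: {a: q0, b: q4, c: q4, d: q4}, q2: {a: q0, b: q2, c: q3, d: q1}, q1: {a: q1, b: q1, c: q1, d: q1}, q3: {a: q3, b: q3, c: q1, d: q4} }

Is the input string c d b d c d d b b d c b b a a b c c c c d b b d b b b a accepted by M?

No

q4 → q4 → q2 → q2 → q1 → q1 → q1 → q1 → q1 → q1 → q1 → q1 → q1 → q1 → q1 → q1 → q1 → q1 → q1 → q1 → q1 → q1 → q1 → q1 → q1 → q1 → q1 → q1 → q1
End state q1 is not accepting.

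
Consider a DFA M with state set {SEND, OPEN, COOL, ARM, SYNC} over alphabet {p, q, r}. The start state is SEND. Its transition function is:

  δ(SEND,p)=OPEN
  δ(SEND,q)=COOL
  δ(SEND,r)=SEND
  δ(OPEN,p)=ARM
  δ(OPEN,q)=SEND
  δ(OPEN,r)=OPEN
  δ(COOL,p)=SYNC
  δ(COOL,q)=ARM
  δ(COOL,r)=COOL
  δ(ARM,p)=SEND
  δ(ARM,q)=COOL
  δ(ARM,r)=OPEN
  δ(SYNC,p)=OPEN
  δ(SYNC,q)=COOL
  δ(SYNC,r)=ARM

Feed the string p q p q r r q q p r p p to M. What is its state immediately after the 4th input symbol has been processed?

SEND

start at SEND
read 'p': SEND → OPEN
read 'q': OPEN → SEND
read 'p': SEND → OPEN
read 'q': OPEN → SEND
After 4 symbols: SEND.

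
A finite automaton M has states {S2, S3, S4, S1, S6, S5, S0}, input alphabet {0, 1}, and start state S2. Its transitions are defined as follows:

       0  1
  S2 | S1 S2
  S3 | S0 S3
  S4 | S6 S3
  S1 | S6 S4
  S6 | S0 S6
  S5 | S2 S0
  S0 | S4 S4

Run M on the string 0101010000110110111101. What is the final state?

start at S2
read '0': S2 → S1
read '1': S1 → S4
read '0': S4 → S6
read '1': S6 → S6
read '0': S6 → S0
read '1': S0 → S4
read '0': S4 → S6
read '0': S6 → S0
read '0': S0 → S4
read '0': S4 → S6
read '1': S6 → S6
read '1': S6 → S6
read '0': S6 → S0
read '1': S0 → S4
read '1': S4 → S3
read '0': S3 → S0
read '1': S0 → S4
read '1': S4 → S3
read '1': S3 → S3
read '1': S3 → S3
read '0': S3 → S0
read '1': S0 → S4

S4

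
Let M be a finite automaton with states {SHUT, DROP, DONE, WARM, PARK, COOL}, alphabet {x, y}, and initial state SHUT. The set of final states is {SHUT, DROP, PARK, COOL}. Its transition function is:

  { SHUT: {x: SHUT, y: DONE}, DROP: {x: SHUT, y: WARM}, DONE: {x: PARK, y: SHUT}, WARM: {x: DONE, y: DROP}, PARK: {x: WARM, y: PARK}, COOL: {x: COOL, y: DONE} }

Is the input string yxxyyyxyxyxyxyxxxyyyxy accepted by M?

No

Trace: SHUT -y-> DONE -x-> PARK -x-> WARM -y-> DROP -y-> WARM -y-> DROP -x-> SHUT -y-> DONE -x-> PARK -y-> PARK -x-> WARM -y-> DROP -x-> SHUT -y-> DONE -x-> PARK -x-> WARM -x-> DONE -y-> SHUT -y-> DONE -y-> SHUT -x-> SHUT -y-> DONE
End state DONE is not accepting.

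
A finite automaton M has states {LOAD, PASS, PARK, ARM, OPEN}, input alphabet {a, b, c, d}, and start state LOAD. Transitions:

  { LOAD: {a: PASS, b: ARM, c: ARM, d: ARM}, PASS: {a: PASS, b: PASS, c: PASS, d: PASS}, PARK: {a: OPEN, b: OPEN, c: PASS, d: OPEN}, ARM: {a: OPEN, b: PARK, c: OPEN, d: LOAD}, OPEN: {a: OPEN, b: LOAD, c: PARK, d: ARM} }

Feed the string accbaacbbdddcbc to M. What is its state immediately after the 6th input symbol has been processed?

Trace: LOAD -a-> PASS -c-> PASS -c-> PASS -b-> PASS -a-> PASS -a-> PASS
After 6 symbols: PASS.

PASS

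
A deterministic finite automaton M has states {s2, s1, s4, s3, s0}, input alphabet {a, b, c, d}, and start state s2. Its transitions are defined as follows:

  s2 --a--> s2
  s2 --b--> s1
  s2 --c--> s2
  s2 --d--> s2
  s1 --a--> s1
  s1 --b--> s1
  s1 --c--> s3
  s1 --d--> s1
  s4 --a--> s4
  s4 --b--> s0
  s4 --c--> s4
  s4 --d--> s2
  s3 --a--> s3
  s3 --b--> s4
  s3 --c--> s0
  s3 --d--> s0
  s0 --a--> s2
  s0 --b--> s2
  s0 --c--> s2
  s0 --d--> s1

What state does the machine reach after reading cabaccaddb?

s1

s2 → s2 → s2 → s1 → s1 → s3 → s0 → s2 → s2 → s2 → s1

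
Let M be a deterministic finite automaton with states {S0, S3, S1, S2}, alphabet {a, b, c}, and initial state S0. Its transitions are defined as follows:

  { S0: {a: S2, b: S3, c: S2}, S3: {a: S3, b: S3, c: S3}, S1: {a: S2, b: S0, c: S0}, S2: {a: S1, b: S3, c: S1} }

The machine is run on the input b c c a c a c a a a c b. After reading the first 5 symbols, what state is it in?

Trace: S0 -b-> S3 -c-> S3 -c-> S3 -a-> S3 -c-> S3
After 5 symbols: S3.

S3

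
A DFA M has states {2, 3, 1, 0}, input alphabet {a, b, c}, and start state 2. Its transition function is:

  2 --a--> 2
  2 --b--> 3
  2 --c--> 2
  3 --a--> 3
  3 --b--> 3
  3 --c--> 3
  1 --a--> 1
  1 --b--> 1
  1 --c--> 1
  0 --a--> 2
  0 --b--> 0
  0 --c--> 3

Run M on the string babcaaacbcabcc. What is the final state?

3

Trace: 2 -b-> 3 -a-> 3 -b-> 3 -c-> 3 -a-> 3 -a-> 3 -a-> 3 -c-> 3 -b-> 3 -c-> 3 -a-> 3 -b-> 3 -c-> 3 -c-> 3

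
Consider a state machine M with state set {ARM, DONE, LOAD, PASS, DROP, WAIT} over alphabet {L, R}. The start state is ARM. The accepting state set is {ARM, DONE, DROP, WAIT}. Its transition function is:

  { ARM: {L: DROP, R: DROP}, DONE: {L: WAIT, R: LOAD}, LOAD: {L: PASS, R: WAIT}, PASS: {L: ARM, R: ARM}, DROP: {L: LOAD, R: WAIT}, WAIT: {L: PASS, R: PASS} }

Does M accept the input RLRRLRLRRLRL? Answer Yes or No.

ARM → DROP → LOAD → WAIT → PASS → ARM → DROP → LOAD → WAIT → PASS → ARM → DROP → LOAD
End state LOAD is not accepting.

No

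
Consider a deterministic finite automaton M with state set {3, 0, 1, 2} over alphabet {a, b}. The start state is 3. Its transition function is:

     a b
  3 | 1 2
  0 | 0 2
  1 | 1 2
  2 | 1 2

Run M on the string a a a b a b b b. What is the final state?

start at 3
read 'a': 3 → 1
read 'a': 1 → 1
read 'a': 1 → 1
read 'b': 1 → 2
read 'a': 2 → 1
read 'b': 1 → 2
read 'b': 2 → 2
read 'b': 2 → 2

2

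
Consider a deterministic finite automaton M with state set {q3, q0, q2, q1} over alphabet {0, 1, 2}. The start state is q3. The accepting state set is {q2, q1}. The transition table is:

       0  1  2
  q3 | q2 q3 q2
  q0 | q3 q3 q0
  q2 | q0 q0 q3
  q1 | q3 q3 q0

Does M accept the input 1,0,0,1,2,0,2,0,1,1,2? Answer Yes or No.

Yes

start at q3
read '1': q3 → q3
read '0': q3 → q2
read '0': q2 → q0
read '1': q0 → q3
read '2': q3 → q2
read '0': q2 → q0
read '2': q0 → q0
read '0': q0 → q3
read '1': q3 → q3
read '1': q3 → q3
read '2': q3 → q2
End state q2 is accepting.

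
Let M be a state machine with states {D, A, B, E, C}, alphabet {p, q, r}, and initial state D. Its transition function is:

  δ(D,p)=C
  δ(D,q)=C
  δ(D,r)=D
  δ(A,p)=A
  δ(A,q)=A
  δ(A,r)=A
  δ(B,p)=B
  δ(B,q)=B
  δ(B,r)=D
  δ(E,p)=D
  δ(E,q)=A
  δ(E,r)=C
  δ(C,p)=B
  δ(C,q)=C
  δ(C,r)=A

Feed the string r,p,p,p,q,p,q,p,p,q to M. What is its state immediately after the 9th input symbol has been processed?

B

start at D
read 'r': D → D
read 'p': D → C
read 'p': C → B
read 'p': B → B
read 'q': B → B
read 'p': B → B
read 'q': B → B
read 'p': B → B
read 'p': B → B
After 9 symbols: B.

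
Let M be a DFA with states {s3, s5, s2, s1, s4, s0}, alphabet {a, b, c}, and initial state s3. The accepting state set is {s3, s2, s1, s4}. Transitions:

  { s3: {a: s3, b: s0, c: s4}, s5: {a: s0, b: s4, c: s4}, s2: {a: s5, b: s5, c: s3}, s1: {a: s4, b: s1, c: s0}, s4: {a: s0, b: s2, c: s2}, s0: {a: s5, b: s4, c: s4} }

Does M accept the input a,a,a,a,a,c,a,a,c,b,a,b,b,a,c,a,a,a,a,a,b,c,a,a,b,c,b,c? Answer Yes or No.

Yes

Trace: s3 -a-> s3 -a-> s3 -a-> s3 -a-> s3 -a-> s3 -c-> s4 -a-> s0 -a-> s5 -c-> s4 -b-> s2 -a-> s5 -b-> s4 -b-> s2 -a-> s5 -c-> s4 -a-> s0 -a-> s5 -a-> s0 -a-> s5 -a-> s0 -b-> s4 -c-> s2 -a-> s5 -a-> s0 -b-> s4 -c-> s2 -b-> s5 -c-> s4
End state s4 is accepting.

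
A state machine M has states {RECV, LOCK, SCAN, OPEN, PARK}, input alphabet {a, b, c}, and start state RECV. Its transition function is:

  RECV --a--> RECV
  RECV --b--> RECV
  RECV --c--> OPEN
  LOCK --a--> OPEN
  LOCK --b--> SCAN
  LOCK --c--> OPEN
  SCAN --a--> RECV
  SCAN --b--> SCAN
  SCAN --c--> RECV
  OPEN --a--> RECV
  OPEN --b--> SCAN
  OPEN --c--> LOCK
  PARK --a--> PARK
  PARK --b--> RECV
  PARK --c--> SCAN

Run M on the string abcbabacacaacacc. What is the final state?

LOCK

Trace: RECV -a-> RECV -b-> RECV -c-> OPEN -b-> SCAN -a-> RECV -b-> RECV -a-> RECV -c-> OPEN -a-> RECV -c-> OPEN -a-> RECV -a-> RECV -c-> OPEN -a-> RECV -c-> OPEN -c-> LOCK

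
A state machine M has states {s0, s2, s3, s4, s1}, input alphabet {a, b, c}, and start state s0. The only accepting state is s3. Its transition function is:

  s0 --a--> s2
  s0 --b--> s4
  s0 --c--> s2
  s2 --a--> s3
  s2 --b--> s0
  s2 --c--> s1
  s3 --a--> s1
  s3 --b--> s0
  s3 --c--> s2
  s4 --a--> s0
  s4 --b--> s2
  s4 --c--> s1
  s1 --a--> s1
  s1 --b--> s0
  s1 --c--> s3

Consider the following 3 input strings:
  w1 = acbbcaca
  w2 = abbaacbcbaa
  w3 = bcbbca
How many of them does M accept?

w1: Trace: s0 -a-> s2 -c-> s1 -b-> s0 -b-> s4 -c-> s1 -a-> s1 -c-> s3 -a-> s1  → end s1, rejected
w2: Trace: s0 -a-> s2 -b-> s0 -b-> s4 -a-> s0 -a-> s2 -c-> s1 -b-> s0 -c-> s2 -b-> s0 -a-> s2 -a-> s3  → end s3, accepted
w3: Trace: s0 -b-> s4 -c-> s1 -b-> s0 -b-> s4 -c-> s1 -a-> s1  → end s1, rejected

1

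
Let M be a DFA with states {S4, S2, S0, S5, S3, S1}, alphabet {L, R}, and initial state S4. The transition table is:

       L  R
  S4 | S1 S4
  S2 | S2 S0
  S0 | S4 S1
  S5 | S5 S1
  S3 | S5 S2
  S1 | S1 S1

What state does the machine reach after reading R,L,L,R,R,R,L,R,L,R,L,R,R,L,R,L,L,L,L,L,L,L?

S1

Trace: S4 -R-> S4 -L-> S1 -L-> S1 -R-> S1 -R-> S1 -R-> S1 -L-> S1 -R-> S1 -L-> S1 -R-> S1 -L-> S1 -R-> S1 -R-> S1 -L-> S1 -R-> S1 -L-> S1 -L-> S1 -L-> S1 -L-> S1 -L-> S1 -L-> S1 -L-> S1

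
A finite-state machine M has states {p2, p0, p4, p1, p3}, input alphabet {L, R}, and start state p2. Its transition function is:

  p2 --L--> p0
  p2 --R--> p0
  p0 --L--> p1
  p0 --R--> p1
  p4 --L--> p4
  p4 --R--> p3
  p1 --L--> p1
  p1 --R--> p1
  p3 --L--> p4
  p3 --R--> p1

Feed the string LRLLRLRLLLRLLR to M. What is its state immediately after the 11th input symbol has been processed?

p1

Trace: p2 -L-> p0 -R-> p1 -L-> p1 -L-> p1 -R-> p1 -L-> p1 -R-> p1 -L-> p1 -L-> p1 -L-> p1 -R-> p1
After 11 symbols: p1.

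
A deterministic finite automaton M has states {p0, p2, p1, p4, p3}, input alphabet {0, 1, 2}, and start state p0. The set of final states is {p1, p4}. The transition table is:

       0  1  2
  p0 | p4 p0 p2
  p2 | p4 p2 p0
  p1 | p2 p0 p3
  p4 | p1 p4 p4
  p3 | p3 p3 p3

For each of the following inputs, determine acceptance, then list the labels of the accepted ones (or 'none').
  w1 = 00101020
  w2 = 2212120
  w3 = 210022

w2

w1: p0 → p4 → p1 → p0 → p4 → p4 → p1 → p3 → p3  → end p3, rejected
w2: p0 → p2 → p0 → p0 → p2 → p2 → p0 → p4  → end p4, accepted
w3: p0 → p2 → p2 → p4 → p1 → p3 → p3  → end p3, rejected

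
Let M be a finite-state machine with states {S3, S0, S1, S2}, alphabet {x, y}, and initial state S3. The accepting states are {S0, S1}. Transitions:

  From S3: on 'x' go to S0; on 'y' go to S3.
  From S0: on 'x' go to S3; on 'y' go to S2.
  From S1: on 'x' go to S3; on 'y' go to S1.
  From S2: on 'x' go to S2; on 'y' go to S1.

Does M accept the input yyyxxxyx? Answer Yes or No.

No

Trace: S3 -y-> S3 -y-> S3 -y-> S3 -x-> S0 -x-> S3 -x-> S0 -y-> S2 -x-> S2
End state S2 is not accepting.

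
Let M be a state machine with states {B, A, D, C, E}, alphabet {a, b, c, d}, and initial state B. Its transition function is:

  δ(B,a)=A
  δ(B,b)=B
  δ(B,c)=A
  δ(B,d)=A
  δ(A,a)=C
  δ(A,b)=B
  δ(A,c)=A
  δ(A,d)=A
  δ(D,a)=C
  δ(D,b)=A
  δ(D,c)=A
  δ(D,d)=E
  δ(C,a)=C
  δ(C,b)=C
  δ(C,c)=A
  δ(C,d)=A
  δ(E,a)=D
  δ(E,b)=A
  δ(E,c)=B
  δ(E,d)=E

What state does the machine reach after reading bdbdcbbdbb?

Trace: B -b-> B -d-> A -b-> B -d-> A -c-> A -b-> B -b-> B -d-> A -b-> B -b-> B

B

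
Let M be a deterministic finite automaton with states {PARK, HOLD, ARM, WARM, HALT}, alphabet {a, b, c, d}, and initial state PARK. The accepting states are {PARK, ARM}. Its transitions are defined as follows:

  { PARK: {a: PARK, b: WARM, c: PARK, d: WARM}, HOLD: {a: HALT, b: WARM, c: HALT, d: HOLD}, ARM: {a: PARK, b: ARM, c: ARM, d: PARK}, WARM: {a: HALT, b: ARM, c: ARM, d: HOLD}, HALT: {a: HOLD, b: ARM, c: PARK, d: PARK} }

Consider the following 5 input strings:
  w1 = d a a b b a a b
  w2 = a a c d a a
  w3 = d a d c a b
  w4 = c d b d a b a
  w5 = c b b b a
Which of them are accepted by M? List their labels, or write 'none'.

w5

w1: PARK → WARM → HALT → HOLD → WARM → ARM → PARK → PARK → WARM  → end WARM, rejected
w2: PARK → PARK → PARK → PARK → WARM → HALT → HOLD  → end HOLD, rejected
w3: PARK → WARM → HALT → PARK → PARK → PARK → WARM  → end WARM, rejected
w4: PARK → PARK → WARM → ARM → PARK → PARK → WARM → HALT  → end HALT, rejected
w5: PARK → PARK → WARM → ARM → ARM → PARK  → end PARK, accepted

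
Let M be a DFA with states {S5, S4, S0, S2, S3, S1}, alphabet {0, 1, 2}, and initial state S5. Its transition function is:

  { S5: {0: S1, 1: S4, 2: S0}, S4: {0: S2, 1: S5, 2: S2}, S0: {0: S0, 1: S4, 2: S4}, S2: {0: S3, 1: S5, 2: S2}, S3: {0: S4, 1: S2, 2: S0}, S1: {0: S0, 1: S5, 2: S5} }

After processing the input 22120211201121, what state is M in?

S4

start at S5
read '2': S5 → S0
read '2': S0 → S4
read '1': S4 → S5
read '2': S5 → S0
read '0': S0 → S0
read '2': S0 → S4
read '1': S4 → S5
read '1': S5 → S4
read '2': S4 → S2
read '0': S2 → S3
read '1': S3 → S2
read '1': S2 → S5
read '2': S5 → S0
read '1': S0 → S4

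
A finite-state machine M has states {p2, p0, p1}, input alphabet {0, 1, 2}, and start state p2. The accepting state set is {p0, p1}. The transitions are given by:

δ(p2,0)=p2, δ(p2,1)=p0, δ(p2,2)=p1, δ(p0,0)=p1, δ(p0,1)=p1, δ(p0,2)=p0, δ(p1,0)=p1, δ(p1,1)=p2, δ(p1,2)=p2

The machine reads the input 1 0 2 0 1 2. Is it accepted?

start at p2
read '1': p2 → p0
read '0': p0 → p1
read '2': p1 → p2
read '0': p2 → p2
read '1': p2 → p0
read '2': p0 → p0
End state p0 is accepting.

Yes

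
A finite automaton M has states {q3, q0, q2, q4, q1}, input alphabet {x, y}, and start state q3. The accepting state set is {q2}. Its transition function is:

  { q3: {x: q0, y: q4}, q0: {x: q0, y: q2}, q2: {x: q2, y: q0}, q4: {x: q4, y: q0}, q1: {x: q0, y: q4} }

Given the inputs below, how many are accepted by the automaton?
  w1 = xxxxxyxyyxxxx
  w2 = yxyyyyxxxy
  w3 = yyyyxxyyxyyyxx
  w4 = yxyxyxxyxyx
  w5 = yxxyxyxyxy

4

w1:
  start at q3
  read 'x': q3 → q0
  read 'x': q0 → q0
  read 'x': q0 → q0
  read 'x': q0 → q0
  read 'x': q0 → q0
  read 'y': q0 → q2
  read 'x': q2 → q2
  read 'y': q2 → q0
  read 'y': q0 → q2
  read 'x': q2 → q2
  read 'x': q2 → q2
  read 'x': q2 → q2
  read 'x': q2 → q2
  end q2, accepted
w2:
  start at q3
  read 'y': q3 → q4
  read 'x': q4 → q4
  read 'y': q4 → q0
  read 'y': q0 → q2
  read 'y': q2 → q0
  read 'y': q0 → q2
  read 'x': q2 → q2
  read 'x': q2 → q2
  read 'x': q2 → q2
  read 'y': q2 → q0
  end q0, rejected
w3:
  start at q3
  read 'y': q3 → q4
  read 'y': q4 → q0
  read 'y': q0 → q2
  read 'y': q2 → q0
  read 'x': q0 → q0
  read 'x': q0 → q0
  read 'y': q0 → q2
  read 'y': q2 → q0
  read 'x': q0 → q0
  read 'y': q0 → q2
  read 'y': q2 → q0
  read 'y': q0 → q2
  read 'x': q2 → q2
  read 'x': q2 → q2
  end q2, accepted
w4:
  start at q3
  read 'y': q3 → q4
  read 'x': q4 → q4
  read 'y': q4 → q0
  read 'x': q0 → q0
  read 'y': q0 → q2
  read 'x': q2 → q2
  read 'x': q2 → q2
  read 'y': q2 → q0
  read 'x': q0 → q0
  read 'y': q0 → q2
  read 'x': q2 → q2
  end q2, accepted
w5:
  start at q3
  read 'y': q3 → q4
  read 'x': q4 → q4
  read 'x': q4 → q4
  read 'y': q4 → q0
  read 'x': q0 → q0
  read 'y': q0 → q2
  read 'x': q2 → q2
  read 'y': q2 → q0
  read 'x': q0 → q0
  read 'y': q0 → q2
  end q2, accepted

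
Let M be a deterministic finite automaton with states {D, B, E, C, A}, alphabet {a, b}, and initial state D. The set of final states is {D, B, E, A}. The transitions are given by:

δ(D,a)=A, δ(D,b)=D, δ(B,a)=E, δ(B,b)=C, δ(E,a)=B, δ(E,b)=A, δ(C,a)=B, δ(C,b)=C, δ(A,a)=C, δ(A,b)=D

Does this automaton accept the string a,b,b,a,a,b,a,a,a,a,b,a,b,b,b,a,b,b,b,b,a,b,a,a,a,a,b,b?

Yes

D → A → D → D → A → C → C → B → E → B → E → A → C → C → C → C → B → C → C → C → C → B → C → B → E → B → E → A → D
End state D is accepting.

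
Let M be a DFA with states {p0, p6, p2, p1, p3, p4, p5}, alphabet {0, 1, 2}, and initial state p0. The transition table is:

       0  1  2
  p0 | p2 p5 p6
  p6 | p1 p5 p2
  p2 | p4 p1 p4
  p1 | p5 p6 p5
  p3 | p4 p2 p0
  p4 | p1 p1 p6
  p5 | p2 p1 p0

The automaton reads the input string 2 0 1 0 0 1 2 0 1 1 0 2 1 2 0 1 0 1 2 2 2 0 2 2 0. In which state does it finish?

p2

Trace: p0 -2-> p6 -0-> p1 -1-> p6 -0-> p1 -0-> p5 -1-> p1 -2-> p5 -0-> p2 -1-> p1 -1-> p6 -0-> p1 -2-> p5 -1-> p1 -2-> p5 -0-> p2 -1-> p1 -0-> p5 -1-> p1 -2-> p5 -2-> p0 -2-> p6 -0-> p1 -2-> p5 -2-> p0 -0-> p2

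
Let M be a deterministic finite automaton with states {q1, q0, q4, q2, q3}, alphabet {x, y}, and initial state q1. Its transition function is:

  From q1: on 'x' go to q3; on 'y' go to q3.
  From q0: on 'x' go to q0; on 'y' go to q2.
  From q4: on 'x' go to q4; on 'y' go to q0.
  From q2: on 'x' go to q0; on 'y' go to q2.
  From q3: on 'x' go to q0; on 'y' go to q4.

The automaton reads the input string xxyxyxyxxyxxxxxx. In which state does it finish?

q0

start at q1
read 'x': q1 → q3
read 'x': q3 → q0
read 'y': q0 → q2
read 'x': q2 → q0
read 'y': q0 → q2
read 'x': q2 → q0
read 'y': q0 → q2
read 'x': q2 → q0
read 'x': q0 → q0
read 'y': q0 → q2
read 'x': q2 → q0
read 'x': q0 → q0
read 'x': q0 → q0
read 'x': q0 → q0
read 'x': q0 → q0
read 'x': q0 → q0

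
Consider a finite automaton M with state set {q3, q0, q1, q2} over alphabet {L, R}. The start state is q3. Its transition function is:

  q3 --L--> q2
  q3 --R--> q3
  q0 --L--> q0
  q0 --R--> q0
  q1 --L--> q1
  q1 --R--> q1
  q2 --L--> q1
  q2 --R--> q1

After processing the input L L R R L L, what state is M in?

q1

Trace: q3 -L-> q2 -L-> q1 -R-> q1 -R-> q1 -L-> q1 -L-> q1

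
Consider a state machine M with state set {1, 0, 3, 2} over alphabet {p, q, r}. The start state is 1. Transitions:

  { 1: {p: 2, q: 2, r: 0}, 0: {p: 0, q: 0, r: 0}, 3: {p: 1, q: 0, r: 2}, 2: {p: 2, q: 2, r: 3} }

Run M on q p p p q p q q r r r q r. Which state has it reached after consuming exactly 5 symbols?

2

Trace: 1 -q-> 2 -p-> 2 -p-> 2 -p-> 2 -q-> 2
After 5 symbols: 2.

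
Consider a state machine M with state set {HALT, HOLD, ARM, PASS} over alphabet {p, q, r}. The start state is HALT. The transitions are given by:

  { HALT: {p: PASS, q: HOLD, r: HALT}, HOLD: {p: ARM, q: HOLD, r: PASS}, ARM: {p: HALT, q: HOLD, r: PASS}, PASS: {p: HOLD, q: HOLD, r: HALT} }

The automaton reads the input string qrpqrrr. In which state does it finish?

HALT

HALT → HOLD → PASS → HOLD → HOLD → PASS → HALT → HALT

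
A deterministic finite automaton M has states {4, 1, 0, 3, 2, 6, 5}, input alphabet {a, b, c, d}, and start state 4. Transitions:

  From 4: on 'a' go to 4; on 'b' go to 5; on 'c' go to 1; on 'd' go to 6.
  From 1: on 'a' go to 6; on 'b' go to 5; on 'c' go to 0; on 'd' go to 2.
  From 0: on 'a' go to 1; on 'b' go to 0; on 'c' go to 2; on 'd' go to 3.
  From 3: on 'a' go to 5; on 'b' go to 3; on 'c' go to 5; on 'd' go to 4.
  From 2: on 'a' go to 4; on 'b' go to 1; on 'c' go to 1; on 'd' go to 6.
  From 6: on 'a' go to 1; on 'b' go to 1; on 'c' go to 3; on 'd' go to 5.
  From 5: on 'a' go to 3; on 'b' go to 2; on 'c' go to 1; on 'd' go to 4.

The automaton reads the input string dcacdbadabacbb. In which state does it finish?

2

4 → 6 → 3 → 5 → 1 → 2 → 1 → 6 → 5 → 3 → 3 → 5 → 1 → 5 → 2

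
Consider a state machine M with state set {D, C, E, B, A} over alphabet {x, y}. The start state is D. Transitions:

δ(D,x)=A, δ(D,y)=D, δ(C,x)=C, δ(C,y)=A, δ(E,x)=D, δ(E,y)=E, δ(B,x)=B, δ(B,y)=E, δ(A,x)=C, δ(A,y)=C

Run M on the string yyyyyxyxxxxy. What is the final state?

A

D → D → D → D → D → D → A → C → C → C → C → C → A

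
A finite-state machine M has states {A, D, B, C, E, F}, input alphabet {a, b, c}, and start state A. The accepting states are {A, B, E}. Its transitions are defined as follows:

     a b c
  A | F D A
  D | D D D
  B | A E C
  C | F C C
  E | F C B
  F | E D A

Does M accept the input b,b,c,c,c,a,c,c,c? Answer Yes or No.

start at A
read 'b': A → D
read 'b': D → D
read 'c': D → D
read 'c': D → D
read 'c': D → D
read 'a': D → D
read 'c': D → D
read 'c': D → D
read 'c': D → D
End state D is not accepting.

No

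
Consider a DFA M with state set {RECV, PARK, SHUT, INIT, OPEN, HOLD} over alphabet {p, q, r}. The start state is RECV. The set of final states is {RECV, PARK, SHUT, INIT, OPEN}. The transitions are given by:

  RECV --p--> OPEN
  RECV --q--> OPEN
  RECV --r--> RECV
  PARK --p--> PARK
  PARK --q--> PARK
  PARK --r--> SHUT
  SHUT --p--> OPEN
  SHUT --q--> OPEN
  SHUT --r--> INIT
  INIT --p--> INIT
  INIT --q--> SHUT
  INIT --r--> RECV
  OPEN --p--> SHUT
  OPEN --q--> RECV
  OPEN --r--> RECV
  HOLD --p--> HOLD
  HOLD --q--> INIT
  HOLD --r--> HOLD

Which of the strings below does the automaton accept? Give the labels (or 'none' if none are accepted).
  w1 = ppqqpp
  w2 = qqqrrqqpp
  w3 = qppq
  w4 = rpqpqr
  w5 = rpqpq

w1: RECV → OPEN → SHUT → OPEN → RECV → OPEN → SHUT  → end SHUT, accepted
w2: RECV → OPEN → RECV → OPEN → RECV → RECV → OPEN → RECV → OPEN → SHUT  → end SHUT, accepted
w3: RECV → OPEN → SHUT → OPEN → RECV  → end RECV, accepted
w4: RECV → RECV → OPEN → RECV → OPEN → RECV → RECV  → end RECV, accepted
w5: RECV → RECV → OPEN → RECV → OPEN → RECV  → end RECV, accepted

w1, w2, w3, w4, w5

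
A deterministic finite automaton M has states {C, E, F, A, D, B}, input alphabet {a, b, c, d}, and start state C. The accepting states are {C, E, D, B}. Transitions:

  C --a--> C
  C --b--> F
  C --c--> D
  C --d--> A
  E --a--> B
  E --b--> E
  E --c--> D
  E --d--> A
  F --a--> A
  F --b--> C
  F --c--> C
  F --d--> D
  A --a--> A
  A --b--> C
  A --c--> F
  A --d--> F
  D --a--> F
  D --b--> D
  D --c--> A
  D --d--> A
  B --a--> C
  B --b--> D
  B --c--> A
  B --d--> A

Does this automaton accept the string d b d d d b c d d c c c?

C → A → C → A → F → D → D → A → F → D → A → F → C
End state C is accepting.

Yes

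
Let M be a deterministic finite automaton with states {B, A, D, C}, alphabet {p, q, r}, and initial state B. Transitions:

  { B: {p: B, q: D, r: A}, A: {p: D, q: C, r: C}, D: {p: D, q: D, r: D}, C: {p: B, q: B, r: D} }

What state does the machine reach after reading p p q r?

start at B
read 'p': B → B
read 'p': B → B
read 'q': B → D
read 'r': D → D

D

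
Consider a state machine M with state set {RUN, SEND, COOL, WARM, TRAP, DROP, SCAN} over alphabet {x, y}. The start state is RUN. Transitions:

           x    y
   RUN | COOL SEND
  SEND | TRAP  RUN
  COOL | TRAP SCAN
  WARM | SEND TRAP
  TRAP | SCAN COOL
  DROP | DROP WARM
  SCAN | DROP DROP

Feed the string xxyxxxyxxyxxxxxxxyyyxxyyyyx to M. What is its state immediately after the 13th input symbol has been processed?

DROP

RUN → COOL → TRAP → COOL → TRAP → SCAN → DROP → WARM → SEND → TRAP → COOL → TRAP → SCAN → DROP
After 13 symbols: DROP.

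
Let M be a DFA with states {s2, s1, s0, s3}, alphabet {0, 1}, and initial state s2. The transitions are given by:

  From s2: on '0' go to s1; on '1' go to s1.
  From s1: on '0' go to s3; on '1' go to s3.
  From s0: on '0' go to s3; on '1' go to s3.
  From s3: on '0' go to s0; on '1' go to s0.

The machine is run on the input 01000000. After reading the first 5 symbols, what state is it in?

s0

s2 → s1 → s3 → s0 → s3 → s0
After 5 symbols: s0.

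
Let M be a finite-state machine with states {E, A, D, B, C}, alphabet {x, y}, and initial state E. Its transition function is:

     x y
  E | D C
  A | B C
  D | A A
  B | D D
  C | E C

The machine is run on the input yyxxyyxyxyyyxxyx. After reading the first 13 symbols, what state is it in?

E

start at E
read 'y': E → C
read 'y': C → C
read 'x': C → E
read 'x': E → D
read 'y': D → A
read 'y': A → C
read 'x': C → E
read 'y': E → C
read 'x': C → E
read 'y': E → C
read 'y': C → C
read 'y': C → C
read 'x': C → E
After 13 symbols: E.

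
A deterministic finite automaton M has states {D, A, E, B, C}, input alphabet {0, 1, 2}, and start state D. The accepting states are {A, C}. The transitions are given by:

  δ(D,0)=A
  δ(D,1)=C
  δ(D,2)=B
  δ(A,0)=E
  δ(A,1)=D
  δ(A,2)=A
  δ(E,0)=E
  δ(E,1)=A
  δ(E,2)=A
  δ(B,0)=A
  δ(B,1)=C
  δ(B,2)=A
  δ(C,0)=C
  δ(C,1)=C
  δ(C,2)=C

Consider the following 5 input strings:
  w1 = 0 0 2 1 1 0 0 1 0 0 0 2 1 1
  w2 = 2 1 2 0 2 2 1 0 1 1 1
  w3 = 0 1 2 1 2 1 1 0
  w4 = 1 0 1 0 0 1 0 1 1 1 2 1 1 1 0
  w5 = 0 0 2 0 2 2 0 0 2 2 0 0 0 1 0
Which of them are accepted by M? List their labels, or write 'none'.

w1: D → A → E → A → D → C → C → C → C → C → C → C → C → C → C  → end C, accepted
w2: D → B → C → C → C → C → C → C → C → C → C → C  → end C, accepted
w3: D → A → D → B → C → C → C → C → C  → end C, accepted
w4: D → C → C → C → C → C → C → C → C → C → C → C → C → C → C → C  → end C, accepted
w5: D → A → E → A → E → A → A → E → E → A → A → E → E → E → A → E  → end E, rejected

w1, w2, w3, w4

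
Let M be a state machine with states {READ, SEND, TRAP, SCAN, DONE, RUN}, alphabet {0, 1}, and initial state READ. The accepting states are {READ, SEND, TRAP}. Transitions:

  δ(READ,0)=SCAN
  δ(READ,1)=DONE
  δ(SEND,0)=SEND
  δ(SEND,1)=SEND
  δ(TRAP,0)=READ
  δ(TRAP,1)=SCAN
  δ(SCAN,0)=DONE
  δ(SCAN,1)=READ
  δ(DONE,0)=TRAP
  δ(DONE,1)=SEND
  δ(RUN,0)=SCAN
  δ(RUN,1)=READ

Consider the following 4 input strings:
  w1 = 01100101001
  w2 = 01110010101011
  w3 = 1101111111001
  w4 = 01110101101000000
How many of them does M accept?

3

w1: READ → SCAN → READ → DONE → TRAP → READ → DONE → TRAP → SCAN → DONE → TRAP → SCAN  → end SCAN, rejected
w2: READ → SCAN → READ → DONE → SEND → SEND → SEND → SEND → SEND → SEND → SEND → SEND → SEND → SEND → SEND  → end SEND, accepted
w3: READ → DONE → SEND → SEND → SEND → SEND → SEND → SEND → SEND → SEND → SEND → SEND → SEND → SEND  → end SEND, accepted
w4: READ → SCAN → READ → DONE → SEND → SEND → SEND → SEND → SEND → SEND → SEND → SEND → SEND → SEND → SEND → SEND → SEND → SEND  → end SEND, accepted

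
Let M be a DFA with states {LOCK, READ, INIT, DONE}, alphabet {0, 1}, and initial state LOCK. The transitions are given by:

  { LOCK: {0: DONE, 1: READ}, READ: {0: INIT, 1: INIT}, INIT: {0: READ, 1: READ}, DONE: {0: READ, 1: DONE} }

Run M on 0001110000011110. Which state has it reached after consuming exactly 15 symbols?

LOCK → DONE → READ → INIT → READ → INIT → READ → INIT → READ → INIT → READ → INIT → READ → INIT → READ → INIT
After 15 symbols: INIT.

INIT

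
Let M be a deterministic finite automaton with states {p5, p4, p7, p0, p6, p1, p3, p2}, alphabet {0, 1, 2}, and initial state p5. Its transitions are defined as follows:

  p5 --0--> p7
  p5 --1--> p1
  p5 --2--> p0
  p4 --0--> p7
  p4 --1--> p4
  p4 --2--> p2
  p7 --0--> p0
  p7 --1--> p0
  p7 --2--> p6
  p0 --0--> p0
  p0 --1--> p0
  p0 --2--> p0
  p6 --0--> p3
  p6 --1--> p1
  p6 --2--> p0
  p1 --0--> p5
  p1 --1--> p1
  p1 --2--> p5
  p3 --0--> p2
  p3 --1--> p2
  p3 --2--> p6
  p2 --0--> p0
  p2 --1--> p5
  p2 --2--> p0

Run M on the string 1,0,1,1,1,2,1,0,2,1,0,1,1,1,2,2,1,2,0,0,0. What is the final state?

p0

p5 → p1 → p5 → p1 → p1 → p1 → p5 → p1 → p5 → p0 → p0 → p0 → p0 → p0 → p0 → p0 → p0 → p0 → p0 → p0 → p0 → p0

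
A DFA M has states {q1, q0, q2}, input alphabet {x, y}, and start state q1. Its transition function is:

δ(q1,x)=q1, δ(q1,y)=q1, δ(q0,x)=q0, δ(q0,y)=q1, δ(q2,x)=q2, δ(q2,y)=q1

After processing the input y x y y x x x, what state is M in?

q1 → q1 → q1 → q1 → q1 → q1 → q1 → q1

q1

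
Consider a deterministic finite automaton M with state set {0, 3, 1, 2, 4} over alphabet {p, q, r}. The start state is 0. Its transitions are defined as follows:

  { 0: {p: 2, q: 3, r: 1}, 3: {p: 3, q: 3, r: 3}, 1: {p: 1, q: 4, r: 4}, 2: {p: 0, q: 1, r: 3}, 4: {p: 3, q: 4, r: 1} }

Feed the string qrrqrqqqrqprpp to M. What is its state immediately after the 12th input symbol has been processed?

start at 0
read 'q': 0 → 3
read 'r': 3 → 3
read 'r': 3 → 3
read 'q': 3 → 3
read 'r': 3 → 3
read 'q': 3 → 3
read 'q': 3 → 3
read 'q': 3 → 3
read 'r': 3 → 3
read 'q': 3 → 3
read 'p': 3 → 3
read 'r': 3 → 3
After 12 symbols: 3.

3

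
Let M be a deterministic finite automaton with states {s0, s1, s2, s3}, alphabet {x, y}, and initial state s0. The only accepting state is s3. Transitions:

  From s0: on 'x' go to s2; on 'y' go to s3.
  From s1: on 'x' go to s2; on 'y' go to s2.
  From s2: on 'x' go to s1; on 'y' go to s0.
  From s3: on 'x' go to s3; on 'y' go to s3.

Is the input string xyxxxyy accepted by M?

start at s0
read 'x': s0 → s2
read 'y': s2 → s0
read 'x': s0 → s2
read 'x': s2 → s1
read 'x': s1 → s2
read 'y': s2 → s0
read 'y': s0 → s3
End state s3 is accepting.

Yes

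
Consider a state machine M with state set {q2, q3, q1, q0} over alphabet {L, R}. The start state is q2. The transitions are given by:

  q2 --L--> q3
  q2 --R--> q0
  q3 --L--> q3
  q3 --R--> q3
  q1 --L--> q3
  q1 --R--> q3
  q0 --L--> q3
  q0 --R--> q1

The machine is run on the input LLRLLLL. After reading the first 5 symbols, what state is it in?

q3

q2 → q3 → q3 → q3 → q3 → q3
After 5 symbols: q3.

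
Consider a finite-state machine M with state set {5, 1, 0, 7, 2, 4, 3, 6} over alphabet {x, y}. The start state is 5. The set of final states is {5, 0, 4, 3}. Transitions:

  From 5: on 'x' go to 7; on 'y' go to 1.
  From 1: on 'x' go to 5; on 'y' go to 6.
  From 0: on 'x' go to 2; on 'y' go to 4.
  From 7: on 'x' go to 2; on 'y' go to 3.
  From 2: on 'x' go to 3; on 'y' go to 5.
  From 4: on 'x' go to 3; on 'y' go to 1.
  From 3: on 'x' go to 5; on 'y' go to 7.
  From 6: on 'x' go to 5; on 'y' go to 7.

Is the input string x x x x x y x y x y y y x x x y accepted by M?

No

start at 5
read 'x': 5 → 7
read 'x': 7 → 2
read 'x': 2 → 3
read 'x': 3 → 5
read 'x': 5 → 7
read 'y': 7 → 3
read 'x': 3 → 5
read 'y': 5 → 1
read 'x': 1 → 5
read 'y': 5 → 1
read 'y': 1 → 6
read 'y': 6 → 7
read 'x': 7 → 2
read 'x': 2 → 3
read 'x': 3 → 5
read 'y': 5 → 1
End state 1 is not accepting.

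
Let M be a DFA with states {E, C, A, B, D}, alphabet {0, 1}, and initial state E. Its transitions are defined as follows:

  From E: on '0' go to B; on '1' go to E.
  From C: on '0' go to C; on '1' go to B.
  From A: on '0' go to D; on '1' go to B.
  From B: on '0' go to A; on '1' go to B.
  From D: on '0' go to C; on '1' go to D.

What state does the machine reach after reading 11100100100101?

B

Trace: E -1-> E -1-> E -1-> E -0-> B -0-> A -1-> B -0-> A -0-> D -1-> D -0-> C -0-> C -1-> B -0-> A -1-> B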